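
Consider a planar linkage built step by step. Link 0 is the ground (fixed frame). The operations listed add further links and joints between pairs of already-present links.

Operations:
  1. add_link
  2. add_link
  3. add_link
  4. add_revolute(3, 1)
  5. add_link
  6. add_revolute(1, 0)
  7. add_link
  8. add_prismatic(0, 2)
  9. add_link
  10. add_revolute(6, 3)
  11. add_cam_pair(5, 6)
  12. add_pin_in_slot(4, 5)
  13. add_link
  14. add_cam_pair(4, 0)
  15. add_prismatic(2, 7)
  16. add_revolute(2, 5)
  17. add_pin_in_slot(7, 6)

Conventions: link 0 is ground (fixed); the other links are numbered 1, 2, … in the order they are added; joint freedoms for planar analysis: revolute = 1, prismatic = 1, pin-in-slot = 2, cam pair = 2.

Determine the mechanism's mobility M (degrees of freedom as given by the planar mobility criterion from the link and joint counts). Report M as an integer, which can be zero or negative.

L=1 J1=0 J2=0
add link → L=2 J1=0 J2=0
add link → L=3 J1=0 J2=0
add link → L=4 J1=0 J2=0
R@3,1 dof=1 J1 → L=4 J1=1 J2=0
add link → L=5 J1=1 J2=0
R@1,0 dof=1 J1 → L=5 J1=2 J2=0
add link → L=6 J1=2 J2=0
P@0,2 dof=1 J1 → L=6 J1=3 J2=0
add link → L=7 J1=3 J2=0
R@6,3 dof=1 J1 → L=7 J1=4 J2=0
C@5,6 dof=2 J2 → L=7 J1=4 J2=1
PS@4,5 dof=2 J2 → L=7 J1=4 J2=2
add link → L=8 J1=4 J2=2
C@4,0 dof=2 J2 → L=8 J1=4 J2=3
P@2,7 dof=1 J1 → L=8 J1=5 J2=3
R@2,5 dof=1 J1 → L=8 J1=6 J2=3
PS@7,6 dof=2 J2 → L=8 J1=6 J2=4
M=3(L−1)−2J1−J2=3·7−2·6−4=5

M = 5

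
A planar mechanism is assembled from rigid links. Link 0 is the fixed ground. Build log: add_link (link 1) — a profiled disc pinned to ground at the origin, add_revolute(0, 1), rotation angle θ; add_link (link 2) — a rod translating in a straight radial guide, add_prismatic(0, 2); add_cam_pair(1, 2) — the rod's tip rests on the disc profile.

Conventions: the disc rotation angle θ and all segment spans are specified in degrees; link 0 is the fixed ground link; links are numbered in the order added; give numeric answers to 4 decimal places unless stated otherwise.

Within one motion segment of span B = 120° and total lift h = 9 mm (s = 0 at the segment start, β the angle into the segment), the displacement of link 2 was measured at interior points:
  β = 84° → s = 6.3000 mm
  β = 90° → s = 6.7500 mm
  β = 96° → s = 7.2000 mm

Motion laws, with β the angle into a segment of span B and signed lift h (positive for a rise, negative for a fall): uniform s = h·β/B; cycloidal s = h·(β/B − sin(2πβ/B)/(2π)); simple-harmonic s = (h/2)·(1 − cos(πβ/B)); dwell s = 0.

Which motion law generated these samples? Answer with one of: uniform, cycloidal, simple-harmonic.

candidates at β/B = r: uniform s = h·r (linear in β); cycloidal s = h·(r − sin(2πr)/(2π)); simple-harmonic s = (h/2)(1 − cos(πr))
β=84°: printed 6.3000 | uniform 6.3000, cycloidal 7.6623, simple-harmonic 7.1450
β=90°: printed 6.7500 | uniform 6.7500, cycloidal 8.1824, simple-harmonic 7.6820
β=96°: printed 7.2000 | uniform 7.2000, cycloidal 8.5623, simple-harmonic 8.1406
only one law matches every sample → uniform

uniform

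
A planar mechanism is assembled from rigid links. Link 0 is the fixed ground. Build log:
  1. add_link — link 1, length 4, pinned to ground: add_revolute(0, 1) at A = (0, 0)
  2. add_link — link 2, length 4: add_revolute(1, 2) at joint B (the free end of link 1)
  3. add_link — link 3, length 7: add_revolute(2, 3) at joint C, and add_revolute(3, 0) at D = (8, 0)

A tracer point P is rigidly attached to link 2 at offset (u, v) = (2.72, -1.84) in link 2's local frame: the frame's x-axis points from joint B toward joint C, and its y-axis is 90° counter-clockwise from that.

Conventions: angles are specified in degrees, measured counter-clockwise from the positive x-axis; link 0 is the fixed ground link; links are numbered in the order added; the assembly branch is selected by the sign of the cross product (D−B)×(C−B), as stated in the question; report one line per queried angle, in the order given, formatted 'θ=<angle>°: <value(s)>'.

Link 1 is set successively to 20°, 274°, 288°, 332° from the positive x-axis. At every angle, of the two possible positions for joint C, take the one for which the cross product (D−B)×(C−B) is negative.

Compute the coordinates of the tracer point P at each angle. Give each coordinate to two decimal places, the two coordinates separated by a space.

A=(0,0), D=(8.00,0)
θ=20°: B = A + 4.00·(cos20°, sin20°) = (3.7588, 1.3681)
θ=20°: |BD| = 4.4564
θ=20°: circle(B,4.00) ∩ circle(D,7.00): a=-1.4743, h=3.7184
θ=20°:   candidates: C₊=(3.4972,5.3595) cross=16.571; C₋=(1.2141,-1.7182) cross=-16.571
θ=20°:   branch - wants cross < 0 → take C=(1.2141,-1.7182) (cross=-16.571)
θ=20°: ex = (C−B)/|BC| = (-0.6362,-0.7716); ey = (0.7716,-0.6362)
θ=20°: P = B + 2.72·ex + -1.84·ey = (0.6088,0.4400)
θ=274°: B = A + 4.00·(cos274°, sin274°) = (0.2790, -3.9903)
θ=274°: |BD| = 8.6911
θ=274°: circle(B,4.00) ∩ circle(D,7.00): a=2.4471, h=3.1641
θ=274°:   candidates: C₊=(1.0002,-0.0558) cross=27.500; C₋=(3.9057,-5.6777) cross=-27.500
θ=274°:   branch - wants cross < 0 → take C=(3.9057,-5.6777) (cross=-27.500)
θ=274°: ex = (C−B)/|BC| = (0.9067,-0.4219); ey = (0.4219,0.9067)
θ=274°: P = B + 2.72·ex + -1.84·ey = (1.9689,-6.8060)
θ=288°: B = A + 4.00·(cos288°, sin288°) = (1.2361, -3.8042)
θ=288°: |BD| = 7.7603
θ=288°: circle(B,4.00) ∩ circle(D,7.00): a=1.7540, h=3.5949
θ=288°:   candidates: C₊=(1.0026,0.1890) cross=27.898; C₋=(4.5271,-6.0778) cross=-27.898
θ=288°:   branch - wants cross < 0 → take C=(4.5271,-6.0778) (cross=-27.898)
θ=288°: ex = (C−B)/|BC| = (0.8228,-0.5684); ey = (0.5684,0.8228)
θ=288°: P = B + 2.72·ex + -1.84·ey = (2.4282,-6.8641)
θ=332°: B = A + 4.00·(cos332°, sin332°) = (3.5318, -1.8779)
θ=332°: |BD| = 4.8468
θ=332°: circle(B,4.00) ∩ circle(D,7.00): a=-0.9809, h=3.8779
θ=332°:   candidates: C₊=(1.1250,1.3170) cross=18.795; C₋=(4.1300,-5.8329) cross=-18.795
θ=332°:   branch - wants cross < 0 → take C=(4.1300,-5.8329) (cross=-18.795)
θ=332°: ex = (C−B)/|BC| = (0.1495,-0.9888); ey = (0.9888,0.1495)
θ=332°: P = B + 2.72·ex + -1.84·ey = (2.1192,-4.8425)

θ=20°: 0.61 0.44
θ=274°: 1.97 -6.81
θ=288°: 2.43 -6.86
θ=332°: 2.12 -4.84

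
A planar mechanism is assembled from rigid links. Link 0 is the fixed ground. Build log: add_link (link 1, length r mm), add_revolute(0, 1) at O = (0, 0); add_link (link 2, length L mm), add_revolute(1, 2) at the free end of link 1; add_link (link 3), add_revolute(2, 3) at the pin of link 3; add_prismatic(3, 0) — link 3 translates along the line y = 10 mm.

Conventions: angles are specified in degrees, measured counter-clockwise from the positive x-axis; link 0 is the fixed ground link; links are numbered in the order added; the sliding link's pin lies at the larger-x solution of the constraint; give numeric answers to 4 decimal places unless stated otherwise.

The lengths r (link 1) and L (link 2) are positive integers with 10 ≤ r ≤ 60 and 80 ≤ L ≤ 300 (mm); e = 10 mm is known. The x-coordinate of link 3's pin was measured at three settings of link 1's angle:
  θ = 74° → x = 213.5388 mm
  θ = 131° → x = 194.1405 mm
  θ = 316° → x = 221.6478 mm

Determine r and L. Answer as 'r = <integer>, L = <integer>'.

constraint per measurement: (x − r cos θ)² + (r sin θ − e)² = L²
subtracting the θ₁ and θ₂ equations cancels the r² and L² terms:
r = (x₁² − x₂²) / (2[(x₁cos θ₁ + e sin θ₁) − (x₂cos θ₂ + e sin θ₂)]) = 21.0000 → r = 21
L² = (x₁ − r cos θ₁)² + (r sin θ₁ − e)² = 43263.9998 → L = 208.0000 → L = 208
check at θ₃=316°: x = 221.6478 (printed 221.6478) ✓

r = 21, L = 208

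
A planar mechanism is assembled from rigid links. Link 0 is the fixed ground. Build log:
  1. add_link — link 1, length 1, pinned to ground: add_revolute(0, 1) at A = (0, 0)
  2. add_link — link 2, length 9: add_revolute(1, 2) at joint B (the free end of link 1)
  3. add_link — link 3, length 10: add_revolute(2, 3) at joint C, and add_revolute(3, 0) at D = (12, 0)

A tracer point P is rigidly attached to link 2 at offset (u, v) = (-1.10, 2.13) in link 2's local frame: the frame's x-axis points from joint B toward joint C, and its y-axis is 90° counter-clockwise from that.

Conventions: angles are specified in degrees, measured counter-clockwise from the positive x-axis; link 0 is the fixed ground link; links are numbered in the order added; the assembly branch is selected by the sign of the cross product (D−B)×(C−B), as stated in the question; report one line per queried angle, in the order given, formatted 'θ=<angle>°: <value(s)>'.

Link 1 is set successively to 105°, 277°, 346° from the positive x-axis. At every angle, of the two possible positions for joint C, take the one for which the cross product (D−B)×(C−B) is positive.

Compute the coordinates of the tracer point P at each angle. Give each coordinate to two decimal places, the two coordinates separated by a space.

A=(0,0), D=(12.00,0)
θ=105°: B = A + 1.00·(cos105°, sin105°) = (-0.2588, 0.9659)
θ=105°: |BD| = 12.2968
θ=105°: circle(B,9.00) ∩ circle(D,10.00): a=5.3758, h=7.2180
θ=105°:   candidates: C₊=(5.6674,7.7394) cross=88.759; C₋=(4.5334,-6.6521) cross=-88.759
θ=105°:   branch + wants cross > 0 → take C=(5.6674,7.7394) (cross=88.759)
θ=105°: ex = (C−B)/|BC| = (0.6585,0.7526); ey = (-0.7526,0.6585)
θ=105°: P = B + -1.10·ex + 2.13·ey = (-2.5862,1.5406)
θ=277°: B = A + 1.00·(cos277°, sin277°) = (0.1219, -0.9925)
θ=277°: |BD| = 11.9195
θ=277°: circle(B,9.00) ∩ circle(D,10.00): a=5.1628, h=7.3720
θ=277°:   candidates: C₊=(4.6528,6.7837) cross=87.870; C₋=(5.8806,-7.9090) cross=-87.870
θ=277°:   branch + wants cross > 0 → take C=(4.6528,6.7837) (cross=87.870)
θ=277°: ex = (C−B)/|BC| = (0.5034,0.8640); ey = (-0.8640,0.5034)
θ=277°: P = B + -1.10·ex + 2.13·ey = (-2.2723,-0.8707)
θ=346°: B = A + 1.00·(cos346°, sin346°) = (0.9703, -0.2419)
θ=346°: |BD| = 11.0324
θ=346°: circle(B,9.00) ∩ circle(D,10.00): a=4.6551, h=7.7026
θ=346°:   candidates: C₊=(5.4553,7.5609) cross=84.978; C₋=(5.7932,-7.8406) cross=-84.978
θ=346°:   branch + wants cross > 0 → take C=(5.4553,7.5609) (cross=84.978)
θ=346°: ex = (C−B)/|BC| = (0.4983,0.8670); ey = (-0.8670,0.4983)
θ=346°: P = B + -1.10·ex + 2.13·ey = (-1.4245,-0.1341)

θ=105°: -2.59 1.54
θ=277°: -2.27 -0.87
θ=346°: -1.42 -0.13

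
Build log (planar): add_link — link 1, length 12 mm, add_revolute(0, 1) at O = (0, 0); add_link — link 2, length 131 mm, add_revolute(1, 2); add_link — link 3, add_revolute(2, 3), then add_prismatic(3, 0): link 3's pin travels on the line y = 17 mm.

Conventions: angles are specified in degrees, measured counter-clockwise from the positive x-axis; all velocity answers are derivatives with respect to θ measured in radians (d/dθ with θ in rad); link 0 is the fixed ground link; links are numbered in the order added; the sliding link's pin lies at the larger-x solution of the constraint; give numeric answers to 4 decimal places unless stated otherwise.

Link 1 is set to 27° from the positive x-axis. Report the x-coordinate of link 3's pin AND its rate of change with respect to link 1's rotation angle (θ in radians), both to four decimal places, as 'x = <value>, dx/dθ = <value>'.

geometry: r = 12 mm, L = 131 mm, e = 17 mm
crank pin P = (r cos θ, r sin θ) = (10.692078, 5.447886)
h = r sin θ − e = 5.447886 − 17 = -11.552114
x = r cos θ + √(L² − h²) = 10.692078 + 130.489650 = 141.181728
dx/dθ = −r sin θ − h·r cos θ/√(L² − h²) (θ in radians; h = -11.552114) = -4.501327

x = 141.1817, dx/dθ = -4.5013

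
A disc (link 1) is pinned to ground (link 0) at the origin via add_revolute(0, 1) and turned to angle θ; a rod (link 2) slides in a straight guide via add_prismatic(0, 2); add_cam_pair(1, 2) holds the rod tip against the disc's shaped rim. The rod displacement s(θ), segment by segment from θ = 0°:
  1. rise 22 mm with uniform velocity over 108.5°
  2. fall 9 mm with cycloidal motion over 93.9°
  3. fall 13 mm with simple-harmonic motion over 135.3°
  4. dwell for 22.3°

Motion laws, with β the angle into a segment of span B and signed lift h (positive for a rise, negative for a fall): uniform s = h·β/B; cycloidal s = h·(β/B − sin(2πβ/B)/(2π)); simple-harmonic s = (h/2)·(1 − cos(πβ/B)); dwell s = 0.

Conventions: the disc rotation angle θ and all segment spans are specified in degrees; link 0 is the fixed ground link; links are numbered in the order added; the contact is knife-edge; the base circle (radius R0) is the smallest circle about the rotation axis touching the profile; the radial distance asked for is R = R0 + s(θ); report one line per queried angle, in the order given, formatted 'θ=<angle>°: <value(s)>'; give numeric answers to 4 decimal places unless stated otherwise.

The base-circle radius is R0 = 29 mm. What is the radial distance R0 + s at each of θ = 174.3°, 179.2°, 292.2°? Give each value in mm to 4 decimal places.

segment 1 (0° to 108.5°, uniform, h = 22) is passed completely: s = 0.0000 + (22) = 22.0000
θ = 174.3° falls in segment 2 (108.5° to 202.4°, cycloidal, h = -9): β = 174.3 − 108.5 = 65.8°, B = 93.9°; Δs = -9·(0.7007 − sin(2π·0.7007)/(2π)) = -7.6711; s = 22.0000 − 7.6711 = 14.3289
θ = 179.2° falls in segment 2 (108.5° to 202.4°, cycloidal, h = -9): β = 179.2 − 108.5 = 70.7°, B = 93.9°; Δs = -9·(0.7529 − sin(2π·0.7529)/(2π)) = -8.2085; s = 22.0000 − 8.2085 = 13.7915
segment 2 (108.5° to 202.4°, cycloidal, h = -9) is passed completely: s = 22.0000 + (-9) = 13.0000
θ = 292.2° falls in segment 3 (202.4° to 337.7°, simple-harmonic, h = -13): β = 292.2 − 202.4 = 89.8°, B = 135.3°; Δs = -13/2·(1 − cos(π·0.6637)) = -9.6976; s = 13.0000 − 9.6976 = 3.3024
θ=174.3°: R = R0 + s = 29 + 14.3289 = 43.3289
θ=179.2°: R = R0 + s = 29 + 13.7915 = 42.7915
θ=292.2°: R = R0 + s = 29 + 3.3024 = 32.3024

θ=174.3°: 43.3289
θ=179.2°: 42.7915
θ=292.2°: 32.3024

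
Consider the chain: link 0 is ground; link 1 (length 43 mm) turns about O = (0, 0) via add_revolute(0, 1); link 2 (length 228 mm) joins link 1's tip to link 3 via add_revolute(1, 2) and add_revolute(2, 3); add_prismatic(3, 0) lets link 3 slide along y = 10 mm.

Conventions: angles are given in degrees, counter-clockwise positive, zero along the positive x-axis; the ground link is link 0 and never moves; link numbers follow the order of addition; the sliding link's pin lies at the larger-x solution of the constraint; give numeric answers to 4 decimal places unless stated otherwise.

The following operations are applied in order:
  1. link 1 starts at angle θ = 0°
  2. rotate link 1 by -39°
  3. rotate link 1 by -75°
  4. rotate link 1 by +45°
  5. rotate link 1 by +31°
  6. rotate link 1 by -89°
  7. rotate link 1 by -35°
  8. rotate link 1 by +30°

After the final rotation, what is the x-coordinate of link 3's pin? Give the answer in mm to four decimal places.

geometry: r = 43 mm, L = 228 mm, e = 10 mm; θ starts at 0°
rotate link 1 by -39°: θ ← 0° -39° = -39°
rotate link 1 by -75°: θ ← -39° -75° = -114°
rotate link 1 by +45°: θ ← -114° +45° = -69°
rotate link 1 by +31°: θ ← -69° +31° = -38°
rotate link 1 by -89°: θ ← -38° -89° = -127°
rotate link 1 by -35°: θ ← -127° -35° = -162°
rotate link 1 by +30°: θ ← -162° +30° = -132°
crank pin P = (r cos θ, r sin θ) = (-28.772616, -31.955227)
h = r sin θ − e = -31.955227 − 10 = -41.955227
x = r cos θ + √(L² − h²) = -28.772616 + 224.106579 = 195.333963

195.3340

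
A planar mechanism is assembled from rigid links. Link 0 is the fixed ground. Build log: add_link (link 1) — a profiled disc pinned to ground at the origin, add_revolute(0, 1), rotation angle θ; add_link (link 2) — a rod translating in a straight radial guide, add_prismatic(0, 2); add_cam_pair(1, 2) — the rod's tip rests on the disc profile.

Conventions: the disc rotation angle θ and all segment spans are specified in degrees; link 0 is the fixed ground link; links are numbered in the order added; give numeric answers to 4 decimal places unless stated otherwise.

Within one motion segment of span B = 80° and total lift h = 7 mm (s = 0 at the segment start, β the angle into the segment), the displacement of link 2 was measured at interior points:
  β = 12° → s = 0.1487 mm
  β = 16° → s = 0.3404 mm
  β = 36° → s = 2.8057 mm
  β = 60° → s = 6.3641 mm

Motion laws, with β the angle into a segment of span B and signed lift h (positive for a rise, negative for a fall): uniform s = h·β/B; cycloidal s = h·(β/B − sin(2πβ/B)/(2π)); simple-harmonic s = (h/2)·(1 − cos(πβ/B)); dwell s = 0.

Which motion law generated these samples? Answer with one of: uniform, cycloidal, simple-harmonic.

candidates at β/B = r: uniform s = h·r (linear in β); cycloidal s = h·(r − sin(2πr)/(2π)); simple-harmonic s = (h/2)(1 − cos(πr))
β=12°: printed 0.1487 | uniform 1.0500, cycloidal 0.1487, simple-harmonic 0.3815
β=16°: printed 0.3404 | uniform 1.4000, cycloidal 0.3404, simple-harmonic 0.6684
β=36°: printed 2.8057 | uniform 3.1500, cycloidal 2.8057, simple-harmonic 2.9525
β=60°: printed 6.3641 | uniform 5.2500, cycloidal 6.3641, simple-harmonic 5.9749
only one law matches every sample → cycloidal

cycloidal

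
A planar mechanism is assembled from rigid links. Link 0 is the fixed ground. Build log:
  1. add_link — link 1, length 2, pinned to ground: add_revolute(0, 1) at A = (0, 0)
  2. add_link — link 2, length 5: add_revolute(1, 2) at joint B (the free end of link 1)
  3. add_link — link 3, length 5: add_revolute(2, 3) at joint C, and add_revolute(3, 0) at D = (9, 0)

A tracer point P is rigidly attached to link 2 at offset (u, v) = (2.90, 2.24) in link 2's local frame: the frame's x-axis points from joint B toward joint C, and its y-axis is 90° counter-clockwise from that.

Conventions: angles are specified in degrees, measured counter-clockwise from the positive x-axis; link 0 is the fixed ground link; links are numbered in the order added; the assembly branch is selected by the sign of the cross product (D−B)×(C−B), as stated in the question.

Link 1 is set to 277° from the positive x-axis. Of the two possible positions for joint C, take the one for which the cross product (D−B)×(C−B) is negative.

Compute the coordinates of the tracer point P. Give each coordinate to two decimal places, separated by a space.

A=(0,0), D=(9.00,0)
B = A + 2.00·(cos277°, sin277°) = (0.2437, -1.9851)
|BD| = 8.9785
circle(B,5.00) ∩ circle(D,5.00): a=4.4892, h=2.2016
  candidates: C₊=(4.1351,1.1545) cross=19.767; C₋=(5.1086,-3.1396) cross=-19.767
  branch - wants cross < 0 → take C=(5.1086,-3.1396) (cross=-19.767)
ex = (C−B)/|BC| = (0.9730,-0.2309); ey = (0.2309,0.9730)
P = B + 2.90·ex + 2.24·ey = (3.5826,-0.4752)

3.58 -0.48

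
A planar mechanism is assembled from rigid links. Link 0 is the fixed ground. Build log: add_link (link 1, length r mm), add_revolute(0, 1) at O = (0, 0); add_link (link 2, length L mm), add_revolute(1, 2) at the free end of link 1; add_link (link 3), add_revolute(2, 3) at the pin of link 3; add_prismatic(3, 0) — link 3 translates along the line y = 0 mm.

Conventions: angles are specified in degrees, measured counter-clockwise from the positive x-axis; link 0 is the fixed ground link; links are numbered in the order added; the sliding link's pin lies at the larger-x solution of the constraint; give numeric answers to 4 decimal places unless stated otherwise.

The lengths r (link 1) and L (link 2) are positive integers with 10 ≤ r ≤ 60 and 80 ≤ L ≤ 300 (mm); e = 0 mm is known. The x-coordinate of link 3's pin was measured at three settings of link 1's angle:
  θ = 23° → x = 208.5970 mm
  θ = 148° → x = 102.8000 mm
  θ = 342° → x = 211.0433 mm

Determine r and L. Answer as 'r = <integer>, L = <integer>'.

constraint per measurement: (x − r cos θ)² + (r sin θ − e)² = L²
subtracting the θ₁ and θ₂ equations cancels the r² and L² terms:
r = (x₁² − x₂²) / (2[(x₁cos θ₁ + e sin θ₁) − (x₂cos θ₂ + e sin θ₂)]) = 59.0000 → r = 59
L² = (x₁ − r cos θ₁)² + (r sin θ₁ − e)² = 24335.9914 → L = 156.0000 → L = 156
check at θ₃=342°: x = 211.0433 (printed 211.0433) ✓

r = 59, L = 156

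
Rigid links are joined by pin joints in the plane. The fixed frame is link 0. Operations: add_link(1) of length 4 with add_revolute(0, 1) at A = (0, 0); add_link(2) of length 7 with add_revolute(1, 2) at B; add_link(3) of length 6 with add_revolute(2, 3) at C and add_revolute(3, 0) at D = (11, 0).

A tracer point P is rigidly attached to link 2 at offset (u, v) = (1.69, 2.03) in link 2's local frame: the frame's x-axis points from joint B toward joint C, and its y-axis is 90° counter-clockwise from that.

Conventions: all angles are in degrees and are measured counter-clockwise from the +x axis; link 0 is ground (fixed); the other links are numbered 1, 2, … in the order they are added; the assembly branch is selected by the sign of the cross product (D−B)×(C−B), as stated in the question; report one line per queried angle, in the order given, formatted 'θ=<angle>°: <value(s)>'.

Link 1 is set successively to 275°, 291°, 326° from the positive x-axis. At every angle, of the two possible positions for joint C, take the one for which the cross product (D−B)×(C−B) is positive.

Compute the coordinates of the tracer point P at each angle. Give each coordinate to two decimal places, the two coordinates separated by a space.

A=(0,0), D=(11.00,0)
θ=275°: B = A + 4.00·(cos275°, sin275°) = (0.3486, -3.9848)
θ=275°: |BD| = 11.3723
θ=275°: circle(B,7.00) ∩ circle(D,6.00): a=6.2577, h=3.1370
θ=275°:   candidates: C₊=(5.1105,1.1460) cross=35.675; C₋=(7.3088,-4.7302) cross=-35.675
θ=275°:   branch + wants cross > 0 → take C=(5.1105,1.1460) (cross=35.675)
θ=275°: ex = (C−B)/|BC| = (0.6803,0.7330); ey = (-0.7330,0.6803)
θ=275°: P = B + 1.69·ex + 2.03·ey = (0.0103,-1.3651)
θ=291°: B = A + 4.00·(cos291°, sin291°) = (1.4335, -3.7343)
θ=291°: |BD| = 10.2695
θ=291°: circle(B,7.00) ∩ circle(D,6.00): a=5.7677, h=3.9665
θ=291°:   candidates: C₊=(5.3640,2.0580) cross=40.735; C₋=(8.2487,-5.3320) cross=-40.735
θ=291°:   branch + wants cross > 0 → take C=(5.3640,2.0580) (cross=40.735)
θ=291°: ex = (C−B)/|BC| = (0.5615,0.8275); ey = (-0.8275,0.5615)
θ=291°: P = B + 1.69·ex + 2.03·ey = (0.7026,-1.1960)
θ=326°: B = A + 4.00·(cos326°, sin326°) = (3.3162, -2.2368)
θ=326°: |BD| = 8.0028
θ=326°: circle(B,7.00) ∩ circle(D,6.00): a=4.8136, h=5.0822
θ=326°:   candidates: C₊=(6.5174,3.9883) cross=40.672; C₋=(9.3584,-5.7711) cross=-40.672
θ=326°:   branch + wants cross > 0 → take C=(6.5174,3.9883) (cross=40.672)
θ=326°: ex = (C−B)/|BC| = (0.4573,0.8893); ey = (-0.8893,0.4573)
θ=326°: P = B + 1.69·ex + 2.03·ey = (2.2838,0.1945)

θ=275°: 0.01 -1.37
θ=291°: 0.70 -1.20
θ=326°: 2.28 0.19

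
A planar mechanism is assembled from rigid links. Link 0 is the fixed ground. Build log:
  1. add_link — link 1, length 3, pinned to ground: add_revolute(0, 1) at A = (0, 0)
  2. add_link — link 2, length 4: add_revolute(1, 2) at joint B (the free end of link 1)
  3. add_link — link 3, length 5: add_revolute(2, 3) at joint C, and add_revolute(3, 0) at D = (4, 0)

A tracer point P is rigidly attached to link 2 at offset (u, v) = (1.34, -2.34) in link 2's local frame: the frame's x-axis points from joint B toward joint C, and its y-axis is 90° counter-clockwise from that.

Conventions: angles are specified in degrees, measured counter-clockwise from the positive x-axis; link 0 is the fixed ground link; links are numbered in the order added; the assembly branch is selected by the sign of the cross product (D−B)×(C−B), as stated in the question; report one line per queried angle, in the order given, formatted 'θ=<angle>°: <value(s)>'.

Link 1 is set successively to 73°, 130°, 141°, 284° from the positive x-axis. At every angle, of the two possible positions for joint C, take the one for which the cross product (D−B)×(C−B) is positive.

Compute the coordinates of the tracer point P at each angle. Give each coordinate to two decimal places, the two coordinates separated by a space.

A=(0,0), D=(4.00,0)
θ=73°: B = A + 3.00·(cos73°, sin73°) = (0.8771, 2.8689)
θ=73°: |BD| = 4.2406
θ=73°: circle(B,4.00) ∩ circle(D,5.00): a=1.0592, h=3.8572
θ=73°:   candidates: C₊=(4.2666,4.9929) cross=16.357; C₋=(-0.9524,-0.6882) cross=-16.357
θ=73°:   branch + wants cross > 0 → take C=(4.2666,4.9929) (cross=16.357)
θ=73°: ex = (C−B)/|BC| = (0.8474,0.5310); ey = (-0.5310,0.8474)
θ=73°: P = B + 1.34·ex + -2.34·ey = (3.2551,1.5976)
θ=130°: B = A + 3.00·(cos130°, sin130°) = (-1.9284, 2.2981)
θ=130°: |BD| = 6.3582
θ=130°: circle(B,4.00) ∩ circle(D,5.00): a=2.4714, h=3.1452
θ=130°:   candidates: C₊=(1.5127,4.3375) cross=19.998; C₋=(-0.7609,-1.5277) cross=-19.998
θ=130°:   branch + wants cross > 0 → take C=(1.5127,4.3375) (cross=19.998)
θ=130°: ex = (C−B)/|BC| = (0.8603,0.5098); ey = (-0.5098,0.8603)
θ=130°: P = B + 1.34·ex + -2.34·ey = (0.4174,0.9683)
θ=141°: B = A + 3.00·(cos141°, sin141°) = (-2.3314, 1.8880)
θ=141°: |BD| = 6.6069
θ=141°: circle(B,4.00) ∩ circle(D,5.00): a=2.6224, h=3.0205
θ=141°:   candidates: C₊=(1.0447,4.0331) cross=19.956; C₋=(-0.6815,-1.7559) cross=-19.956
θ=141°:   branch + wants cross > 0 → take C=(1.0447,4.0331) (cross=19.956)
θ=141°: ex = (C−B)/|BC| = (0.8440,0.5363); ey = (-0.5363,0.8440)
θ=141°: P = B + 1.34·ex + -2.34·ey = (0.0545,0.6316)
θ=284°: B = A + 3.00·(cos284°, sin284°) = (0.7258, -2.9109)
θ=284°: |BD| = 4.3811
θ=284°: circle(B,4.00) ∩ circle(D,5.00): a=1.1634, h=3.8271
θ=284°:   candidates: C₊=(-0.9476,0.7223) cross=16.767; C₋=(4.1380,-4.9981) cross=-16.767
θ=284°:   branch + wants cross > 0 → take C=(-0.9476,0.7223) (cross=16.767)
θ=284°: ex = (C−B)/|BC| = (-0.4183,0.9083); ey = (-0.9083,-0.4183)
θ=284°: P = B + 1.34·ex + -2.34·ey = (2.2906,-0.7149)

θ=73°: 3.26 1.60
θ=130°: 0.42 0.97
θ=141°: 0.05 0.63
θ=284°: 2.29 -0.71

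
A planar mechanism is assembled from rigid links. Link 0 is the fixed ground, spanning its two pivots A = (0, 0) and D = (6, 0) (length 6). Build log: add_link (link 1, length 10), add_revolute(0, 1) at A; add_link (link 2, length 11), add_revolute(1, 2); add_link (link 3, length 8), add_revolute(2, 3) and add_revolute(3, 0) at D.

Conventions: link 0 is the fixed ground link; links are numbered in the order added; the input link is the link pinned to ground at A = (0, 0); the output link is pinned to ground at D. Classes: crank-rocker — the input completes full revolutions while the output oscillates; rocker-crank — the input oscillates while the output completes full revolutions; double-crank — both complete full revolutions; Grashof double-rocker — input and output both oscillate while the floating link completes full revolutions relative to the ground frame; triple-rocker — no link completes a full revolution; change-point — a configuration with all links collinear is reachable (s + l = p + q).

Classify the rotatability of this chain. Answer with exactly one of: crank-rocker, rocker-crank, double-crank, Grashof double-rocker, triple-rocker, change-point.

lengths: ground=6, input=10, coupler=11, output=8
sorted: s=6 (shortest), l=11 (longest), p+q=18
s + l = 17 vs p + q = 18
s + l < p + q (Grashof) with shortest = ground link → double-crank

double-crank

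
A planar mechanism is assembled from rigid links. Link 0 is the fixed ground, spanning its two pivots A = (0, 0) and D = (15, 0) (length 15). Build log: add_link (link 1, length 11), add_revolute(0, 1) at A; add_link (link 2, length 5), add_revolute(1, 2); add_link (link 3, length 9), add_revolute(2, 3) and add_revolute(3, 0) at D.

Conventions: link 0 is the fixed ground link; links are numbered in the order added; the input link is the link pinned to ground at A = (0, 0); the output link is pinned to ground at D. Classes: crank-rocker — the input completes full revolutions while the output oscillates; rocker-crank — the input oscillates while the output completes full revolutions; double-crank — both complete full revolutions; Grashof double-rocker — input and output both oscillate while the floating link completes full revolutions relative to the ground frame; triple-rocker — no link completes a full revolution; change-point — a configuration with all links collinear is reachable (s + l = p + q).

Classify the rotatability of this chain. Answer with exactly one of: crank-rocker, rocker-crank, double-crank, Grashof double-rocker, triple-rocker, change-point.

lengths: ground=15, input=11, coupler=5, output=9
sorted: s=5 (shortest), l=15 (longest), p+q=20
s + l = 20 vs p + q = 20
s + l = p + q → change-point (collinear configuration reachable)

change-point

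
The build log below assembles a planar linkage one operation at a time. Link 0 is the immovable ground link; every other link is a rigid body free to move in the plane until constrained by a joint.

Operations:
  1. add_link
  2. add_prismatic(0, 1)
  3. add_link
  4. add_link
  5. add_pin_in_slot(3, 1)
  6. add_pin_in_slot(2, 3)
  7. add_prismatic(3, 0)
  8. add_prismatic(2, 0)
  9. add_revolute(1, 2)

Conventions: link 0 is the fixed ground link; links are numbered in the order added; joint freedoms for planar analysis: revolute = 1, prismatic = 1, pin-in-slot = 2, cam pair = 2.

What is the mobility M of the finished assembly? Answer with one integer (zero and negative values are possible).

(L,J1,J2)=(1,0,0); link0 fixed
link1: (2,0,0)
P 0-1 [J1]: (2,1,0)
link2: (3,1,0)
link3: (4,1,0)
PS 3-1 [J2]: (4,1,1)
PS 2-3 [J2]: (4,1,2)
P 3-0 [J1]: (4,2,2)
P 2-0 [J1]: (4,3,2)
R 1-2 [J1]: (4,4,2)
Grübler: 3·3 − 2·4 − 2 = -1

M = -1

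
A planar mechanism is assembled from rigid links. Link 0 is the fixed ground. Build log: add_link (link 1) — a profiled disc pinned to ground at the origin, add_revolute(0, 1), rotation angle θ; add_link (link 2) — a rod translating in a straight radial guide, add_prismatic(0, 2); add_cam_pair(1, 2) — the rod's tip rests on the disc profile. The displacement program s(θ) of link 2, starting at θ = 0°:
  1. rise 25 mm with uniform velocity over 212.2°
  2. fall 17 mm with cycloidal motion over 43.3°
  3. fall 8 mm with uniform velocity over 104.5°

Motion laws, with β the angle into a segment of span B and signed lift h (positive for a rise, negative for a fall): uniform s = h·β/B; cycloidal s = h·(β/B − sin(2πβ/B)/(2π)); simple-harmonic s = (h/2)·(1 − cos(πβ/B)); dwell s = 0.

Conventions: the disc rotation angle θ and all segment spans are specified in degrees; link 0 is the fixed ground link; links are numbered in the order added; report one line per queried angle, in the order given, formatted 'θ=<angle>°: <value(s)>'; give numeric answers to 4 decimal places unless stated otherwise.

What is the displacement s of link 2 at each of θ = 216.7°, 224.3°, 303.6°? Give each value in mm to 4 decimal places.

seg 1 [0°–212.2°] uniform, h=25: full span → s += 25 → s = 25.0000
seg 2 [212.2°–255.5°] cycloidal, h=-17: θ=216.7° here. β=4.5, B=43.3. -17·(0.1039 − sin(2π·0.1039)/(2π)) = -0.1229 → s = 24.8771
seg 2 [212.2°–255.5°] cycloidal, h=-17: θ=224.3° here. β=12.1, B=43.3. -17·(0.2794 − sin(2π·0.2794)/(2π)) = -2.0911 → s = 22.9089
seg 2 [212.2°–255.5°] cycloidal, h=-17: full span → s += -17 → s = 8.0000
seg 3 [255.5°–360°] uniform, h=-8: θ=303.6° here. β=48.1, B=104.5. -8·48.1/104.5 = -3.6823 → s = 4.3177

θ=216.7°: 24.8771
θ=224.3°: 22.9089
θ=303.6°: 4.3177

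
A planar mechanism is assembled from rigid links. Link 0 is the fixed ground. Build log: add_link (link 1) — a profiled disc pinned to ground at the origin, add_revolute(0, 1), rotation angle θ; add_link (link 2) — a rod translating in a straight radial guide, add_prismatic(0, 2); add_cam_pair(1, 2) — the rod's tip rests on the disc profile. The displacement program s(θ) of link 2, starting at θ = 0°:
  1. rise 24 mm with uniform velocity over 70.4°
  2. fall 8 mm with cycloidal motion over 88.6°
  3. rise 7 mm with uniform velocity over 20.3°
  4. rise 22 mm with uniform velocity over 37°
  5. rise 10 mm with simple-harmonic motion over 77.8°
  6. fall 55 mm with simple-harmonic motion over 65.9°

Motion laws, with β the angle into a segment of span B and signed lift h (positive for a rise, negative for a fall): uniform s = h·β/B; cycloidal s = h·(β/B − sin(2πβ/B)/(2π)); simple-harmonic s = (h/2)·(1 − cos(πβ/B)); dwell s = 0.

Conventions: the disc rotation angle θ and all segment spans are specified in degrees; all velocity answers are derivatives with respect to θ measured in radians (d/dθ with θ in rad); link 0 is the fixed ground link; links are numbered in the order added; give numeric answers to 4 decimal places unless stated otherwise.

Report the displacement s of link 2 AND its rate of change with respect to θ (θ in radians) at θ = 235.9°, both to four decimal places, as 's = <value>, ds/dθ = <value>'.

seg 1 [0°–70.4°] uniform, h=24: full span → s += 24 → s = 24.0000
seg 2 [70.4°–159°] cycloidal, h=-8: full span → s += -8 → s = 16.0000
seg 3 [159°–179.3°] uniform, h=7: full span → s += 7 → s = 23.0000
seg 4 [179.3°–216.3°] uniform, h=22: full span → s += 22 → s = 45.0000
seg 5 [216.3°–294.1°] simple-harmonic, h=10: θ=235.9° here. β=19.6, B=77.8. 10/2·(1 − cos(π·0.2519)) = 1.4859 → s = 46.4859
velocity in seg [216.3°–294.1°] (simple-harmonic), θ in radians: β = 19.6° = 0.3421 rad, B = 77.8° = 1.3579 rad; ds/dθ = (πh/(2B)) sin(πβ/B) = (π·10/(2·1.3579)) sin(π·0.2519) = 8.229294 mm/rad

s = 46.4859, ds/dθ = 8.2293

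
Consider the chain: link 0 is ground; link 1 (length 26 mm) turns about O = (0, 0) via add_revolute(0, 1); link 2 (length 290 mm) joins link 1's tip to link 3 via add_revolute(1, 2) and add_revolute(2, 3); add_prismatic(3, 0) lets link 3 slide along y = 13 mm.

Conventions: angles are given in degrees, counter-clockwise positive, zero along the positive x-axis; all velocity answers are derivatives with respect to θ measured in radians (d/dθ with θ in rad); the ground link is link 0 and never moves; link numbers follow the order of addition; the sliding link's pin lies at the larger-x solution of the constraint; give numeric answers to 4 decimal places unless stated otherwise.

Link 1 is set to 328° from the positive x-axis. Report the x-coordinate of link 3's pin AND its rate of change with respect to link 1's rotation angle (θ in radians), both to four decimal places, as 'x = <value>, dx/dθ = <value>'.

geometry: r = 26 mm, L = 290 mm, e = 13 mm
crank pin P = (r cos θ, r sin θ) = (22.049251, -13.777901)
h = r sin θ − e = -13.777901 − 13 = -26.777901
x = r cos θ + √(L² − h²) = 22.049251 + 288.761050 = 310.810301
dx/dθ = −r sin θ − h·r cos θ/√(L² − h²) (θ in radians; h = -26.777901) = 15.822611

x = 310.8103, dx/dθ = 15.8226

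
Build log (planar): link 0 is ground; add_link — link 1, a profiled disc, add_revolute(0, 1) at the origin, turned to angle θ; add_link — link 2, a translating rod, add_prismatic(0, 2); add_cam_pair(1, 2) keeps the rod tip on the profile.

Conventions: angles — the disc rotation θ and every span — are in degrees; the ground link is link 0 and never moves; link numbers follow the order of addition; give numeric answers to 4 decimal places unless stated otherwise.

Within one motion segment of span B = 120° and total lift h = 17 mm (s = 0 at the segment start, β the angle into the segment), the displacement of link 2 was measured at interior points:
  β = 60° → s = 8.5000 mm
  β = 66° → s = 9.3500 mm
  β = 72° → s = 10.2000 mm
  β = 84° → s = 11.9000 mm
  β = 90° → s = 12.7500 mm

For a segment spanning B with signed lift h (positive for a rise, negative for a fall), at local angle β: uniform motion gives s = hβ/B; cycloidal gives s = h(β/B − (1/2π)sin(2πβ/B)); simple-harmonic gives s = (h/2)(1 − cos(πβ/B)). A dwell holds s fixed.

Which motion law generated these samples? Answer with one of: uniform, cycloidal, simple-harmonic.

candidates at β/B = r: uniform s = h·r (linear in β); cycloidal s = h·(r − sin(2πr)/(2π)); simple-harmonic s = (h/2)(1 − cos(πr))
β=60°: printed 8.5000 | uniform 8.5000, cycloidal 8.5000, simple-harmonic 8.5000
β=66°: printed 9.3500 | uniform 9.3500, cycloidal 10.1861, simple-harmonic 9.8297
β=72°: printed 10.2000 | uniform 10.2000, cycloidal 11.7903, simple-harmonic 11.1266
β=84°: printed 11.9000 | uniform 11.9000, cycloidal 14.4732, simple-harmonic 13.4962
β=90°: printed 12.7500 | uniform 12.7500, cycloidal 15.4556, simple-harmonic 14.5104
only one law matches every sample → uniform

uniform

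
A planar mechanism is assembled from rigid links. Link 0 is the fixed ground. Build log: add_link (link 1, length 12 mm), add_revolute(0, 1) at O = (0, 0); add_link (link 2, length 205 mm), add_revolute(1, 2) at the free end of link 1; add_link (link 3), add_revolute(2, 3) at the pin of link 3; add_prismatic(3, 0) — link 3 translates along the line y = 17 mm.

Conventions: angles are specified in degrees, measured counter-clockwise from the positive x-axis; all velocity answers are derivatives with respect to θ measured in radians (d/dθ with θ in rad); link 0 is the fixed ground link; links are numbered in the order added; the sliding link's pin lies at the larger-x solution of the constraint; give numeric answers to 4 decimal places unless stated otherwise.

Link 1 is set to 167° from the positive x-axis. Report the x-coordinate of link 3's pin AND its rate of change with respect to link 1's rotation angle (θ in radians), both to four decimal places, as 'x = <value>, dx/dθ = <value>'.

geometry: r = 12 mm, L = 205 mm, e = 17 mm
crank pin P = (r cos θ, r sin θ) = (-11.692441, 2.699413)
h = r sin θ − e = 2.699413 − 17 = -14.300587
x = r cos θ + √(L² − h²) = -11.692441 + 204.500595 = 192.808154
dx/dθ = −r sin θ − h·r cos θ/√(L² − h²) (θ in radians; h = -14.300587) = -3.517057

x = 192.8082, dx/dθ = -3.5171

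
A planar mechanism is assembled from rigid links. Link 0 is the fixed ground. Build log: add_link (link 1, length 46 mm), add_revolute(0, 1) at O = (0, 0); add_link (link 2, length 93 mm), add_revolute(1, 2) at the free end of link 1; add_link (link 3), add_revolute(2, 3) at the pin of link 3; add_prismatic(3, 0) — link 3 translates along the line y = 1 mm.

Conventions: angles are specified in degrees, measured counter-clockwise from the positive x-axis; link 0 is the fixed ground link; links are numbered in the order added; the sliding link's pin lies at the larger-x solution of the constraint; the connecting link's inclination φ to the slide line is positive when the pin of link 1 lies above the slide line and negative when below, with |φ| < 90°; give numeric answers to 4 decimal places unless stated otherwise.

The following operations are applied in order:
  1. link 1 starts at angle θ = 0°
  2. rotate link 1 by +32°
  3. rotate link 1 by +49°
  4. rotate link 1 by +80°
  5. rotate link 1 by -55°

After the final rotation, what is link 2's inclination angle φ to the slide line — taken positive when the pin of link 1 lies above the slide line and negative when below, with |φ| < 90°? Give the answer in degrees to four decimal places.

geometry: r = 46 mm, L = 93 mm, e = 1 mm; θ starts at 0°
rotate link 1 by +32°: θ ← 0° +32° = 32°
rotate link 1 by +49°: θ ← 32° +49° = 81°
rotate link 1 by +80°: θ ← 81° +80° = 161°
rotate link 1 by -55°: θ ← 161° -55° = 106°
h = r sin θ − e = 44.218038 − 1 = 43.218038
sin φ = h / L = 43.218038 / 93 = 0.46471009
φ = arcsin(0.46471009) = 27.691461°

27.6915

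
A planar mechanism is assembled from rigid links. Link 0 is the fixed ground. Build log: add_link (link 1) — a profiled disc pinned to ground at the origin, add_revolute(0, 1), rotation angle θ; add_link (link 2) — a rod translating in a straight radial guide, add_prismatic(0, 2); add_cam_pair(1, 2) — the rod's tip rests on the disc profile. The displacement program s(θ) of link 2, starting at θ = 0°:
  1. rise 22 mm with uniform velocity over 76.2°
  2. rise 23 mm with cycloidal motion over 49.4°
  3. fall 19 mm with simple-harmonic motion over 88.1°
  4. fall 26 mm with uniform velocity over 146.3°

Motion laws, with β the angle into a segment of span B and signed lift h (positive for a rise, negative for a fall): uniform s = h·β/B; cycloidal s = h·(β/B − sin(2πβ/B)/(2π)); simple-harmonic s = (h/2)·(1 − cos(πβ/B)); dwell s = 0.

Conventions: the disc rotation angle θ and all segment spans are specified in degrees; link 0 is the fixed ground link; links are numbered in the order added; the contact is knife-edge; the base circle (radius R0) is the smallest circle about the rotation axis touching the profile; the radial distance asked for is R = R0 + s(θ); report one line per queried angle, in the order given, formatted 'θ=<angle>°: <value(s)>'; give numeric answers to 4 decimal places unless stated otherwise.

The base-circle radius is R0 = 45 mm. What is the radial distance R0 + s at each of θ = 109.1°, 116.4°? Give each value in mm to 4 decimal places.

seg 1 [0°–76.2°] uniform, h=22: full span → s += 22 → s = 22.0000
seg 2 [76.2°–125.6°] cycloidal, h=23: θ=109.1° here. β=32.9, B=49.4. 23·(0.6660 − sin(2π·0.6660)/(2π)) = 18.4802 → s = 40.4802
seg 2 [76.2°–125.6°] cycloidal, h=23: θ=116.4° here. β=40.2, B=49.4. 23·(0.8138 − sin(2π·0.8138)/(2π)) = 22.0873 → s = 44.0873
θ=109.1°: R = R0 + s = 45 + 40.4802 = 85.4802
θ=116.4°: R = R0 + s = 45 + 44.0873 = 89.0873

θ=109.1°: 85.4802
θ=116.4°: 89.0873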